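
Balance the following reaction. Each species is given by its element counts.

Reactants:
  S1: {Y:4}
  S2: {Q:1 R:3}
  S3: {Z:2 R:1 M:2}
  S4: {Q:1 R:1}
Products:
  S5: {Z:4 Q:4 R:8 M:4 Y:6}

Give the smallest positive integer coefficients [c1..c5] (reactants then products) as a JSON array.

Z: 3·0+2·0+4·2+6·0 = 8 | 2·4 = 8
Q: 3·0+2·1+4·0+6·1 = 8 | 2·4 = 8
R: 3·0+2·3+4·1+6·1 = 16 | 2·8 = 16
M: 3·0+2·0+4·2+6·0 = 8 | 2·4 = 8
Y: 3·4+2·0+4·0+6·0 = 12 | 2·6 = 12
gcd(3,2,4,6,2) = 1

Coefficients: [3, 2, 4, 6, 2]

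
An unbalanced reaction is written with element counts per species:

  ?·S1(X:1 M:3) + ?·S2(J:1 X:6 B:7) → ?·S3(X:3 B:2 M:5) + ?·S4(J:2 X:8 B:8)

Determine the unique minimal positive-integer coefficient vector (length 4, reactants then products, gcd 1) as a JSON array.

Coefficients: [5, 2, 3, 1]

J: 5·0+2·1 = 2 | 3·0+1·2 = 2
X: 5·1+2·6 = 17 | 3·3+1·8 = 17
B: 5·0+2·7 = 14 | 3·2+1·8 = 14
M: 5·3+2·0 = 15 | 3·5+1·0 = 15
gcd(5,2,3,1) = 1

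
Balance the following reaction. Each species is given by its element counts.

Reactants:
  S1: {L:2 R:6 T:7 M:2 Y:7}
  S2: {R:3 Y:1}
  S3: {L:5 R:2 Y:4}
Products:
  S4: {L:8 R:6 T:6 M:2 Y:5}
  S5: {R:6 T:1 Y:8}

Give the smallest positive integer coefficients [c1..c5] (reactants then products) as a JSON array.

Coefficients: [5, 6, 6, 5, 5]

L: 5·2+6·0+6·5 = 40 | 5·8+5·0 = 40
R: 5·6+6·3+6·2 = 60 | 5·6+5·6 = 60
T: 5·7+6·0+6·0 = 35 | 5·6+5·1 = 35
M: 5·2+6·0+6·0 = 10 | 5·2+5·0 = 10
Y: 5·7+6·1+6·4 = 65 | 5·5+5·8 = 65
gcd(5,6,6,5,5) = 1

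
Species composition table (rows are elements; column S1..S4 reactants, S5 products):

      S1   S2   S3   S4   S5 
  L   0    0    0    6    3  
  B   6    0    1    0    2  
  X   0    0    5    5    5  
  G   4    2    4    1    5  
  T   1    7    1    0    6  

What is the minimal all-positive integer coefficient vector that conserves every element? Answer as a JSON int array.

Coefficients: [1, 3, 2, 2, 4]

L: 1·0+3·0+2·0+2·6 = 12 | 4·3 = 12
B: 1·6+3·0+2·1+2·0 = 8 | 4·2 = 8
X: 1·0+3·0+2·5+2·5 = 20 | 4·5 = 20
G: 1·4+3·2+2·4+2·1 = 20 | 4·5 = 20
T: 1·1+3·7+2·1+2·0 = 24 | 4·6 = 24
gcd(1,3,2,2,4) = 1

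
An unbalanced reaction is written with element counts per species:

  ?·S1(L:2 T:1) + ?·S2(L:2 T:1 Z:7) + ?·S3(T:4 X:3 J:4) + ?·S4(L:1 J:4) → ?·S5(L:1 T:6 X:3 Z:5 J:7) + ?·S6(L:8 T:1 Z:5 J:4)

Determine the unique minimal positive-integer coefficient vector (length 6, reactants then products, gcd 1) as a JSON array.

L: 6·2+5·2+4·0+6·1 = 28 | 4·1+3·8 = 28
T: 6·1+5·1+4·4+6·0 = 27 | 4·6+3·1 = 27
X: 6·0+5·0+4·3+6·0 = 12 | 4·3+3·0 = 12
Z: 6·0+5·7+4·0+6·0 = 35 | 4·5+3·5 = 35
J: 6·0+5·0+4·4+6·4 = 40 | 4·7+3·4 = 40
gcd(6,5,4,6,4,3) = 1

Coefficients: [6, 5, 4, 6, 4, 3]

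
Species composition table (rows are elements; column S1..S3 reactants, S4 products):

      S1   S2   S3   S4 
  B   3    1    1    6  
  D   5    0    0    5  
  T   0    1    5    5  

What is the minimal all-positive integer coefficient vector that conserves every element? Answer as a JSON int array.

B: 2·3+5·1+1·1 = 12 | 2·6 = 12
D: 2·5+5·0+1·0 = 10 | 2·5 = 10
T: 2·0+5·1+1·5 = 10 | 2·5 = 10
gcd(2,5,1,2) = 1

Coefficients: [2, 5, 1, 2]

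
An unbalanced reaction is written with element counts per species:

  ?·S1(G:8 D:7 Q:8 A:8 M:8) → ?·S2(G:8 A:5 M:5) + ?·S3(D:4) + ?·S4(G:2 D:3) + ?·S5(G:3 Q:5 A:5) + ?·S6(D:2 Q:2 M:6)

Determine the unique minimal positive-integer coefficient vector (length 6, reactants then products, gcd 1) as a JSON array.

Coefficients: [5, 2, 4, 3, 6, 5]

G: 5·8 = 40 | 2·8+4·0+3·2+6·3+5·0 = 40
D: 5·7 = 35 | 2·0+4·4+3·3+6·0+5·2 = 35
Q: 5·8 = 40 | 2·0+4·0+3·0+6·5+5·2 = 40
A: 5·8 = 40 | 2·5+4·0+3·0+6·5+5·0 = 40
M: 5·8 = 40 | 2·5+4·0+3·0+6·0+5·6 = 40
gcd(5,2,4,3,6,5) = 1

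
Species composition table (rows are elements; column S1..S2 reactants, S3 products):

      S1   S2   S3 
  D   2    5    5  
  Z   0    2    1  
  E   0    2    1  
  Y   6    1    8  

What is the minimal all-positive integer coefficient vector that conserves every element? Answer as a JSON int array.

D: 5·2+2·5 = 20 | 4·5 = 20
Z: 5·0+2·2 = 4 | 4·1 = 4
E: 5·0+2·2 = 4 | 4·1 = 4
Y: 5·6+2·1 = 32 | 4·8 = 32
gcd(5,2,4) = 1

Coefficients: [5, 2, 4]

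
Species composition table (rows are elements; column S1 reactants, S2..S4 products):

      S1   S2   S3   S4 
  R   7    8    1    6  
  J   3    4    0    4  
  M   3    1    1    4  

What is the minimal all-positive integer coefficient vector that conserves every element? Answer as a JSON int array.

Coefficients: [4, 2, 6, 1]

R: 4·7 = 28 | 2·8+6·1+1·6 = 28
J: 4·3 = 12 | 2·4+6·0+1·4 = 12
M: 4·3 = 12 | 2·1+6·1+1·4 = 12
gcd(4,2,6,1) = 1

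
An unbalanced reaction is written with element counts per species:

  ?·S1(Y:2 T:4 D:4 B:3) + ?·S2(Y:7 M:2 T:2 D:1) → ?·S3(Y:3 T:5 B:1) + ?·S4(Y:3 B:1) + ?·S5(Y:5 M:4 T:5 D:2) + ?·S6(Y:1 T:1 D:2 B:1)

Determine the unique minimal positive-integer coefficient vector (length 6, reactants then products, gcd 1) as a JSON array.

Coefficients: [3, 2, 1, 2, 1, 6]

Y: 3·2+2·7 = 20 | 1·3+2·3+1·5+6·1 = 20
M: 3·0+2·2 = 4 | 1·0+2·0+1·4+6·0 = 4
T: 3·4+2·2 = 16 | 1·5+2·0+1·5+6·1 = 16
D: 3·4+2·1 = 14 | 1·0+2·0+1·2+6·2 = 14
B: 3·3+2·0 = 9 | 1·1+2·1+1·0+6·1 = 9
gcd(3,2,1,2,1,6) = 1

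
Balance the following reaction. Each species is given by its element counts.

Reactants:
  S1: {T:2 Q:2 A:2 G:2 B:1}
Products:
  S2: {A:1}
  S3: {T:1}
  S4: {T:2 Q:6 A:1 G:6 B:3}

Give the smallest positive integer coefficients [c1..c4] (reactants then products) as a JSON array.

T: 3·2 = 6 | 5·0+4·1+1·2 = 6
Q: 3·2 = 6 | 5·0+4·0+1·6 = 6
A: 3·2 = 6 | 5·1+4·0+1·1 = 6
G: 3·2 = 6 | 5·0+4·0+1·6 = 6
B: 3·1 = 3 | 5·0+4·0+1·3 = 3
gcd(3,5,4,1) = 1

Coefficients: [3, 5, 4, 1]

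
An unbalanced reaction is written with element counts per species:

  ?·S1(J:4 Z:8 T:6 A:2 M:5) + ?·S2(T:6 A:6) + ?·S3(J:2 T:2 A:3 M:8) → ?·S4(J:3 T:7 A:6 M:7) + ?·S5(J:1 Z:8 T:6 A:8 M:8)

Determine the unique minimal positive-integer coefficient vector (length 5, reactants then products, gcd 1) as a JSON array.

J: 2·4+5·0+6·2 = 20 | 6·3+2·1 = 20
Z: 2·8+5·0+6·0 = 16 | 6·0+2·8 = 16
T: 2·6+5·6+6·2 = 54 | 6·7+2·6 = 54
A: 2·2+5·6+6·3 = 52 | 6·6+2·8 = 52
M: 2·5+5·0+6·8 = 58 | 6·7+2·8 = 58
gcd(2,5,6,6,2) = 1

Coefficients: [2, 5, 6, 6, 2]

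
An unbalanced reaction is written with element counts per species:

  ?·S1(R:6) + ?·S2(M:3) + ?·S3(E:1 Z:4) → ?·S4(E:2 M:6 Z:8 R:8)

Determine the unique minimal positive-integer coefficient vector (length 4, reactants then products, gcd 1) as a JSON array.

E: 4·0+6·0+6·1 = 6 | 3·2 = 6
M: 4·0+6·3+6·0 = 18 | 3·6 = 18
Z: 4·0+6·0+6·4 = 24 | 3·8 = 24
R: 4·6+6·0+6·0 = 24 | 3·8 = 24
gcd(4,6,6,3) = 1

Coefficients: [4, 6, 6, 3]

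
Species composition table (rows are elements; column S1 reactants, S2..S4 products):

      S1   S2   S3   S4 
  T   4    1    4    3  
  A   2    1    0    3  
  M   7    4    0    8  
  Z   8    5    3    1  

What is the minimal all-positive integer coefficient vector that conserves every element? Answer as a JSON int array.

Coefficients: [4, 5, 2, 1]

T: 4·4 = 16 | 5·1+2·4+1·3 = 16
A: 4·2 = 8 | 5·1+2·0+1·3 = 8
M: 4·7 = 28 | 5·4+2·0+1·8 = 28
Z: 4·8 = 32 | 5·5+2·3+1·1 = 32
gcd(4,5,2,1) = 1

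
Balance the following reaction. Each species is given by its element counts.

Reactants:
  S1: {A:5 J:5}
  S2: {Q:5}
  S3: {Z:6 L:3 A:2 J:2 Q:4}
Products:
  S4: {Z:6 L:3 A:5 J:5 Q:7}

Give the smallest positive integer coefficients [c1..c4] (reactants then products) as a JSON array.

Coefficients: [3, 3, 5, 5]

Z: 3·0+3·0+5·6 = 30 | 5·6 = 30
L: 3·0+3·0+5·3 = 15 | 5·3 = 15
A: 3·5+3·0+5·2 = 25 | 5·5 = 25
J: 3·5+3·0+5·2 = 25 | 5·5 = 25
Q: 3·0+3·5+5·4 = 35 | 5·7 = 35
gcd(3,3,5,5) = 1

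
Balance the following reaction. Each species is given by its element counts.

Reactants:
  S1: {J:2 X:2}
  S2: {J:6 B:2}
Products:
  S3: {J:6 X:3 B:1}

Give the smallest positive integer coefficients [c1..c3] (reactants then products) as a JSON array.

J: 3·2+1·6 = 12 | 2·6 = 12
X: 3·2+1·0 = 6 | 2·3 = 6
B: 3·0+1·2 = 2 | 2·1 = 2
gcd(3,1,2) = 1

Coefficients: [3, 1, 2]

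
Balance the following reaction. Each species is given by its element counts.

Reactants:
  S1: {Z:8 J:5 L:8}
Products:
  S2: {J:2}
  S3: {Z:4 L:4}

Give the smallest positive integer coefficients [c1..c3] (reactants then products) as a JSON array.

Z: 2·8 = 16 | 5·0+4·4 = 16
J: 2·5 = 10 | 5·2+4·0 = 10
L: 2·8 = 16 | 5·0+4·4 = 16
gcd(2,5,4) = 1

Coefficients: [2, 5, 4]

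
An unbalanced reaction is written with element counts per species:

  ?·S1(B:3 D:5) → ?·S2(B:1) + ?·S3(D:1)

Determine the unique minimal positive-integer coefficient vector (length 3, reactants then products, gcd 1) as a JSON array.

Coefficients: [1, 3, 5]

B: 1·3 = 3 | 3·1+5·0 = 3
D: 1·5 = 5 | 3·0+5·1 = 5
gcd(1,3,5) = 1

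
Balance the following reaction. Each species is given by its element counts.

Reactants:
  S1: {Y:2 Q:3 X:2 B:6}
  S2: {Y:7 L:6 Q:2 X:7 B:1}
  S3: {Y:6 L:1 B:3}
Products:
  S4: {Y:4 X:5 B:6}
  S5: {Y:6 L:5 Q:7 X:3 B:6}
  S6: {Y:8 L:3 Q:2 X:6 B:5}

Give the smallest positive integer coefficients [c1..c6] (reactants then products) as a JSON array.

Y: 4·2+2·7+1·6 = 28 | 2·4+2·6+1·8 = 28
L: 4·0+2·6+1·1 = 13 | 2·0+2·5+1·3 = 13
Q: 4·3+2·2+1·0 = 16 | 2·0+2·7+1·2 = 16
X: 4·2+2·7+1·0 = 22 | 2·5+2·3+1·6 = 22
B: 4·6+2·1+1·3 = 29 | 2·6+2·6+1·5 = 29
gcd(4,2,1,2,2,1) = 1

Coefficients: [4, 2, 1, 2, 2, 1]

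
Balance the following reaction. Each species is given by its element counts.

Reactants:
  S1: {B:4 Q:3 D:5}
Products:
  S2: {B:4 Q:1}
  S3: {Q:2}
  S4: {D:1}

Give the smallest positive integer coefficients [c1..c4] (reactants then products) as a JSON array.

Coefficients: [1, 1, 1, 5]

B: 1·4 = 4 | 1·4+1·0+5·0 = 4
Q: 1·3 = 3 | 1·1+1·2+5·0 = 3
D: 1·5 = 5 | 1·0+1·0+5·1 = 5
gcd(1,1,1,5) = 1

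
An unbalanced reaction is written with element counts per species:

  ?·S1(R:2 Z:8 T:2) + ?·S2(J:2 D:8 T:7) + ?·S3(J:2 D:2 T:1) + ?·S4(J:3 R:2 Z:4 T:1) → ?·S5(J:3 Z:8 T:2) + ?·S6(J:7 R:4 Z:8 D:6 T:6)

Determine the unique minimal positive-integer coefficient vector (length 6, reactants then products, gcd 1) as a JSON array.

J: 2·0+1·2+5·2+4·3 = 24 | 1·3+3·7 = 24
R: 2·2+1·0+5·0+4·2 = 12 | 1·0+3·4 = 12
Z: 2·8+1·0+5·0+4·4 = 32 | 1·8+3·8 = 32
D: 2·0+1·8+5·2+4·0 = 18 | 1·0+3·6 = 18
T: 2·2+1·7+5·1+4·1 = 20 | 1·2+3·6 = 20
gcd(2,1,5,4,1,3) = 1

Coefficients: [2, 1, 5, 4, 1, 3]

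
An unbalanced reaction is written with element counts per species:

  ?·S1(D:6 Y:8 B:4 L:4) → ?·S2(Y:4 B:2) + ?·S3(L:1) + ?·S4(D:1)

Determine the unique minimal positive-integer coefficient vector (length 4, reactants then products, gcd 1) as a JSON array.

Coefficients: [1, 2, 4, 6]

D: 1·6 = 6 | 2·0+4·0+6·1 = 6
Y: 1·8 = 8 | 2·4+4·0+6·0 = 8
B: 1·4 = 4 | 2·2+4·0+6·0 = 4
L: 1·4 = 4 | 2·0+4·1+6·0 = 4
gcd(1,2,4,6) = 1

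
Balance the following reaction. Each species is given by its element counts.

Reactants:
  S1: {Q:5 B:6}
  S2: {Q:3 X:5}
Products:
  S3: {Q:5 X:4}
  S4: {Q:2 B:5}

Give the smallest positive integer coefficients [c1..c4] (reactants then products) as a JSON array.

Q: 5·5+4·3 = 37 | 5·5+6·2 = 37
X: 5·0+4·5 = 20 | 5·4+6·0 = 20
B: 5·6+4·0 = 30 | 5·0+6·5 = 30
gcd(5,4,5,6) = 1

Coefficients: [5, 4, 5, 6]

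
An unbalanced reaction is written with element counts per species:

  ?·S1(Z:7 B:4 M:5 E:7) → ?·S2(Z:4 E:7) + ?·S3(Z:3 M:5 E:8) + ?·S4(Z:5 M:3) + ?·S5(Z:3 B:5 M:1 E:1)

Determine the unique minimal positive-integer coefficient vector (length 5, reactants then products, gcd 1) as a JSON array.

Z: 5·7 = 35 | 1·4+3·3+2·5+4·3 = 35
B: 5·4 = 20 | 1·0+3·0+2·0+4·5 = 20
M: 5·5 = 25 | 1·0+3·5+2·3+4·1 = 25
E: 5·7 = 35 | 1·7+3·8+2·0+4·1 = 35
gcd(5,1,3,2,4) = 1

Coefficients: [5, 1, 3, 2, 4]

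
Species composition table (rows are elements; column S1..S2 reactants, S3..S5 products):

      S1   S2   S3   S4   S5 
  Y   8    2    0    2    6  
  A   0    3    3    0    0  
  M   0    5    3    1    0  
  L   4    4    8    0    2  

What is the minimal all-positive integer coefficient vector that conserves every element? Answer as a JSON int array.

Coefficients: [5, 2, 2, 4, 6]

Y: 5·8+2·2 = 44 | 2·0+4·2+6·6 = 44
A: 5·0+2·3 = 6 | 2·3+4·0+6·0 = 6
M: 5·0+2·5 = 10 | 2·3+4·1+6·0 = 10
L: 5·4+2·4 = 28 | 2·8+4·0+6·2 = 28
gcd(5,2,2,4,6) = 1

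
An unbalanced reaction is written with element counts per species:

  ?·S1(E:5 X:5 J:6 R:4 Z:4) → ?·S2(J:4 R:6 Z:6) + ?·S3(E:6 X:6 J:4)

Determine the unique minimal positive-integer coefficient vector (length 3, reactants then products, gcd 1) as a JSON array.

Coefficients: [6, 4, 5]

E: 6·5 = 30 | 4·0+5·6 = 30
X: 6·5 = 30 | 4·0+5·6 = 30
J: 6·6 = 36 | 4·4+5·4 = 36
R: 6·4 = 24 | 4·6+5·0 = 24
Z: 6·4 = 24 | 4·6+5·0 = 24
gcd(6,4,5) = 1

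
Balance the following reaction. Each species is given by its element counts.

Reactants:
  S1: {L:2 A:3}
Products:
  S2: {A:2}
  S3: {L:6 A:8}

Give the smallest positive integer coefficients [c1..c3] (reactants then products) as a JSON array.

Coefficients: [6, 1, 2]

L: 6·2 = 12 | 1·0+2·6 = 12
A: 6·3 = 18 | 1·2+2·8 = 18
gcd(6,1,2) = 1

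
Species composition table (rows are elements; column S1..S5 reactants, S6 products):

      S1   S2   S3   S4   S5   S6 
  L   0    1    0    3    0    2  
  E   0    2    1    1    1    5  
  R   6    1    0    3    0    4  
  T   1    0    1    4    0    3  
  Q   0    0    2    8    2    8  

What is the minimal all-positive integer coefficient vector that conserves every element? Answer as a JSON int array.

Coefficients: [1, 3, 4, 1, 4, 3]

L: 1·0+3·1+4·0+1·3+4·0 = 6 | 3·2 = 6
E: 1·0+3·2+4·1+1·1+4·1 = 15 | 3·5 = 15
R: 1·6+3·1+4·0+1·3+4·0 = 12 | 3·4 = 12
T: 1·1+3·0+4·1+1·4+4·0 = 9 | 3·3 = 9
Q: 1·0+3·0+4·2+1·8+4·2 = 24 | 3·8 = 24
gcd(1,3,4,1,4,3) = 1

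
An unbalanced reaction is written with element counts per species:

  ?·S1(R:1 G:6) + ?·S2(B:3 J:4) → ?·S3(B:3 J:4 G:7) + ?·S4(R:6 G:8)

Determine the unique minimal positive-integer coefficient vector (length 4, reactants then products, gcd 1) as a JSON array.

R: 6·1+4·0 = 6 | 4·0+1·6 = 6
B: 6·0+4·3 = 12 | 4·3+1·0 = 12
J: 6·0+4·4 = 16 | 4·4+1·0 = 16
G: 6·6+4·0 = 36 | 4·7+1·8 = 36
gcd(6,4,4,1) = 1

Coefficients: [6, 4, 4, 1]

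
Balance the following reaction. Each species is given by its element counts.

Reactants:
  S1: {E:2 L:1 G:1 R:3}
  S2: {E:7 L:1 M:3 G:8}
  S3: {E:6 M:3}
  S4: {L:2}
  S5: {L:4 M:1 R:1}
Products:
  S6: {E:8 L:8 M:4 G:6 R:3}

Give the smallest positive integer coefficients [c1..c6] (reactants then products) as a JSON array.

E: 2·2+2·7+1·6+4·0+3·0 = 24 | 3·8 = 24
L: 2·1+2·1+1·0+4·2+3·4 = 24 | 3·8 = 24
M: 2·0+2·3+1·3+4·0+3·1 = 12 | 3·4 = 12
G: 2·1+2·8+1·0+4·0+3·0 = 18 | 3·6 = 18
R: 2·3+2·0+1·0+4·0+3·1 = 9 | 3·3 = 9
gcd(2,2,1,4,3,3) = 1

Coefficients: [2, 2, 1, 4, 3, 3]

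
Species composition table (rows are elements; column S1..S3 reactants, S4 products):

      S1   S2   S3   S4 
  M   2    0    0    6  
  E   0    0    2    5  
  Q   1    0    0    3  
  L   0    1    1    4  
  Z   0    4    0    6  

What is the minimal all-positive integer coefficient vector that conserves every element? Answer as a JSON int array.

Coefficients: [6, 3, 5, 2]

M: 6·2+3·0+5·0 = 12 | 2·6 = 12
E: 6·0+3·0+5·2 = 10 | 2·5 = 10
Q: 6·1+3·0+5·0 = 6 | 2·3 = 6
L: 6·0+3·1+5·1 = 8 | 2·4 = 8
Z: 6·0+3·4+5·0 = 12 | 2·6 = 12
gcd(6,3,5,2) = 1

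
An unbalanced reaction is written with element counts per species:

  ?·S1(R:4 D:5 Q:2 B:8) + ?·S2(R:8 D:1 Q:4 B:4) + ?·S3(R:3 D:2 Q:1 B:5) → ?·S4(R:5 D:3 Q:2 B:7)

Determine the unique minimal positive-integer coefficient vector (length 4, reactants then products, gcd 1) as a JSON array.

R: 1·4+1·8+6·3 = 30 | 6·5 = 30
D: 1·5+1·1+6·2 = 18 | 6·3 = 18
Q: 1·2+1·4+6·1 = 12 | 6·2 = 12
B: 1·8+1·4+6·5 = 42 | 6·7 = 42
gcd(1,1,6,6) = 1

Coefficients: [1, 1, 6, 6]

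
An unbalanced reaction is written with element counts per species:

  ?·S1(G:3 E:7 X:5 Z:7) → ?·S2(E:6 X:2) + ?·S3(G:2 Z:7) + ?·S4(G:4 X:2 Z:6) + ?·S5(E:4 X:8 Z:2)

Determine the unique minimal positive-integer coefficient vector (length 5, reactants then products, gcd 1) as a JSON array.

G: 4·3 = 12 | 4·0+2·2+2·4+1·0 = 12
E: 4·7 = 28 | 4·6+2·0+2·0+1·4 = 28
X: 4·5 = 20 | 4·2+2·0+2·2+1·8 = 20
Z: 4·7 = 28 | 4·0+2·7+2·6+1·2 = 28
gcd(4,4,2,2,1) = 1

Coefficients: [4, 4, 2, 2, 1]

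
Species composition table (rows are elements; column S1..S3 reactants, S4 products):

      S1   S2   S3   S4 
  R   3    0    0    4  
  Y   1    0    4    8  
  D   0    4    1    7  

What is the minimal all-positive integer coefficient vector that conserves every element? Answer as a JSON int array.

Coefficients: [4, 4, 5, 3]

R: 4·3+4·0+5·0 = 12 | 3·4 = 12
Y: 4·1+4·0+5·4 = 24 | 3·8 = 24
D: 4·0+4·4+5·1 = 21 | 3·7 = 21
gcd(4,4,5,3) = 1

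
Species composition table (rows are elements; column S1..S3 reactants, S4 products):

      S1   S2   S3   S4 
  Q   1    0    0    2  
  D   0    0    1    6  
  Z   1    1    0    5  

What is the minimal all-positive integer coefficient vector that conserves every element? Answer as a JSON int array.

Q: 2·1+3·0+6·0 = 2 | 1·2 = 2
D: 2·0+3·0+6·1 = 6 | 1·6 = 6
Z: 2·1+3·1+6·0 = 5 | 1·5 = 5
gcd(2,3,6,1) = 1

Coefficients: [2, 3, 6, 1]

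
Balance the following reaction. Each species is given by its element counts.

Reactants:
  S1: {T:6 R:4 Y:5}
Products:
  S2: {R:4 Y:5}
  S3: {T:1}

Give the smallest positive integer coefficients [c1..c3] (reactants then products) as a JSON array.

T: 1·6 = 6 | 1·0+6·1 = 6
R: 1·4 = 4 | 1·4+6·0 = 4
Y: 1·5 = 5 | 1·5+6·0 = 5
gcd(1,1,6) = 1

Coefficients: [1, 1, 6]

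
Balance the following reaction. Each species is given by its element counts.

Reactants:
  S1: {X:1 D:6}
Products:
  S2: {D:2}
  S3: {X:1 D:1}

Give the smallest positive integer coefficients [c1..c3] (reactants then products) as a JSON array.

X: 2·1 = 2 | 5·0+2·1 = 2
D: 2·6 = 12 | 5·2+2·1 = 12
gcd(2,5,2) = 1

Coefficients: [2, 5, 2]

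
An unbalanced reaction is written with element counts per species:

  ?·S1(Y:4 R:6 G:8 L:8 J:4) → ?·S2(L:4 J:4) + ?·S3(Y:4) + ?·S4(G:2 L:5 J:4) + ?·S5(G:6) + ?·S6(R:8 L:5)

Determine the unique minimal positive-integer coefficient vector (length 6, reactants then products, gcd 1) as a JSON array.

Y: 4·4 = 16 | 3·0+4·4+1·0+5·0+3·0 = 16
R: 4·6 = 24 | 3·0+4·0+1·0+5·0+3·8 = 24
G: 4·8 = 32 | 3·0+4·0+1·2+5·6+3·0 = 32
L: 4·8 = 32 | 3·4+4·0+1·5+5·0+3·5 = 32
J: 4·4 = 16 | 3·4+4·0+1·4+5·0+3·0 = 16
gcd(4,3,4,1,5,3) = 1

Coefficients: [4, 3, 4, 1, 5, 3]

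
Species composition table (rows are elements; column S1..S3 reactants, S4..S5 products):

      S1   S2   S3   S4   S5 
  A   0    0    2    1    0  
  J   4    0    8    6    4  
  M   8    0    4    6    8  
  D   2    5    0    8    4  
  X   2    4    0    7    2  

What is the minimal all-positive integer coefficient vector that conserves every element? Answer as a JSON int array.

Coefficients: [3, 6, 2, 4, 1]

A: 3·0+6·0+2·2 = 4 | 4·1+1·0 = 4
J: 3·4+6·0+2·8 = 28 | 4·6+1·4 = 28
M: 3·8+6·0+2·4 = 32 | 4·6+1·8 = 32
D: 3·2+6·5+2·0 = 36 | 4·8+1·4 = 36
X: 3·2+6·4+2·0 = 30 | 4·7+1·2 = 30
gcd(3,6,2,4,1) = 1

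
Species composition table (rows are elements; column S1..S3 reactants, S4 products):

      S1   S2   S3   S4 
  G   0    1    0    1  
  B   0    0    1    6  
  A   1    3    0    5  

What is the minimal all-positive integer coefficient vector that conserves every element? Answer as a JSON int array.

G: 2·0+1·1+6·0 = 1 | 1·1 = 1
B: 2·0+1·0+6·1 = 6 | 1·6 = 6
A: 2·1+1·3+6·0 = 5 | 1·5 = 5
gcd(2,1,6,1) = 1

Coefficients: [2, 1, 6, 1]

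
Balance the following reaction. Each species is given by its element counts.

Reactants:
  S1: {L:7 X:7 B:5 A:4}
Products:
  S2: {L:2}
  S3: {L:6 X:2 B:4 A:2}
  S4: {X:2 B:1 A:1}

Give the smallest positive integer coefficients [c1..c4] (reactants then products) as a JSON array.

Coefficients: [2, 4, 1, 6]

L: 2·7 = 14 | 4·2+1·6+6·0 = 14
X: 2·7 = 14 | 4·0+1·2+6·2 = 14
B: 2·5 = 10 | 4·0+1·4+6·1 = 10
A: 2·4 = 8 | 4·0+1·2+6·1 = 8
gcd(2,4,1,6) = 1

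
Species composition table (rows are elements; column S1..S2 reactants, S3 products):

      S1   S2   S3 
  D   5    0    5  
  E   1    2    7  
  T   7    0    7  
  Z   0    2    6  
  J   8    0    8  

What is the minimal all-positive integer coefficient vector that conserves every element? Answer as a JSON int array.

Coefficients: [1, 3, 1]

D: 1·5+3·0 = 5 | 1·5 = 5
E: 1·1+3·2 = 7 | 1·7 = 7
T: 1·7+3·0 = 7 | 1·7 = 7
Z: 1·0+3·2 = 6 | 1·6 = 6
J: 1·8+3·0 = 8 | 1·8 = 8
gcd(1,3,1) = 1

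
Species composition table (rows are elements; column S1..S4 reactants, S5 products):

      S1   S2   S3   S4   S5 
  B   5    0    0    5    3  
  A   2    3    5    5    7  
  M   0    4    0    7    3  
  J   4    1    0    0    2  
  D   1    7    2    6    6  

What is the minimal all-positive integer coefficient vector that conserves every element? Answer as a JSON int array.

Coefficients: [2, 2, 4, 1, 5]

B: 2·5+2·0+4·0+1·5 = 15 | 5·3 = 15
A: 2·2+2·3+4·5+1·5 = 35 | 5·7 = 35
M: 2·0+2·4+4·0+1·7 = 15 | 5·3 = 15
J: 2·4+2·1+4·0+1·0 = 10 | 5·2 = 10
D: 2·1+2·7+4·2+1·6 = 30 | 5·6 = 30
gcd(2,2,4,1,5) = 1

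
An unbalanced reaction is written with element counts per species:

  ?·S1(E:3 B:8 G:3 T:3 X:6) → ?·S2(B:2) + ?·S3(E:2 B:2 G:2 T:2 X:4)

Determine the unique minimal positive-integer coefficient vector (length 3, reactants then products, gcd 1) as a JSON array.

E: 2·3 = 6 | 5·0+3·2 = 6
B: 2·8 = 16 | 5·2+3·2 = 16
G: 2·3 = 6 | 5·0+3·2 = 6
T: 2·3 = 6 | 5·0+3·2 = 6
X: 2·6 = 12 | 5·0+3·4 = 12
gcd(2,5,3) = 1

Coefficients: [2, 5, 3]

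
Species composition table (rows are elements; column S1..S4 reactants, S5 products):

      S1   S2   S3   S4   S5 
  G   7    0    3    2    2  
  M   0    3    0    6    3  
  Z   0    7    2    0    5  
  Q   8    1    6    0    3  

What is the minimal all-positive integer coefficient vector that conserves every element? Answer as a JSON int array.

Coefficients: [1, 4, 1, 1, 6]

G: 1·7+4·0+1·3+1·2 = 12 | 6·2 = 12
M: 1·0+4·3+1·0+1·6 = 18 | 6·3 = 18
Z: 1·0+4·7+1·2+1·0 = 30 | 6·5 = 30
Q: 1·8+4·1+1·6+1·0 = 18 | 6·3 = 18
gcd(1,4,1,1,6) = 1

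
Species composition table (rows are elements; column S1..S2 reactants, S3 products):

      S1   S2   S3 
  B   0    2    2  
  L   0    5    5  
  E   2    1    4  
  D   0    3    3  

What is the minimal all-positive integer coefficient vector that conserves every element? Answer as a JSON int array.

B: 3·0+2·2 = 4 | 2·2 = 4
L: 3·0+2·5 = 10 | 2·5 = 10
E: 3·2+2·1 = 8 | 2·4 = 8
D: 3·0+2·3 = 6 | 2·3 = 6
gcd(3,2,2) = 1

Coefficients: [3, 2, 2]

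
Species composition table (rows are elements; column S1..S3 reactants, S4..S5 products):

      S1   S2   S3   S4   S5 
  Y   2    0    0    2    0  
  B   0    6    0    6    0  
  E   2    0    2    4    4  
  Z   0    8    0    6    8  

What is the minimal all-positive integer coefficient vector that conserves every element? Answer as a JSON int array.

Y: 4·2+4·0+6·0 = 8 | 4·2+1·0 = 8
B: 4·0+4·6+6·0 = 24 | 4·6+1·0 = 24
E: 4·2+4·0+6·2 = 20 | 4·4+1·4 = 20
Z: 4·0+4·8+6·0 = 32 | 4·6+1·8 = 32
gcd(4,4,6,4,1) = 1

Coefficients: [4, 4, 6, 4, 1]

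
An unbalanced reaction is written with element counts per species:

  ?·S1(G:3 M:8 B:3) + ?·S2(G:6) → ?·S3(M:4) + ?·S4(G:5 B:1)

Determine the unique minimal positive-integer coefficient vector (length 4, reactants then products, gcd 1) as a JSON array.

Coefficients: [1, 2, 2, 3]

G: 1·3+2·6 = 15 | 2·0+3·5 = 15
M: 1·8+2·0 = 8 | 2·4+3·0 = 8
B: 1·3+2·0 = 3 | 2·0+3·1 = 3
gcd(1,2,2,3) = 1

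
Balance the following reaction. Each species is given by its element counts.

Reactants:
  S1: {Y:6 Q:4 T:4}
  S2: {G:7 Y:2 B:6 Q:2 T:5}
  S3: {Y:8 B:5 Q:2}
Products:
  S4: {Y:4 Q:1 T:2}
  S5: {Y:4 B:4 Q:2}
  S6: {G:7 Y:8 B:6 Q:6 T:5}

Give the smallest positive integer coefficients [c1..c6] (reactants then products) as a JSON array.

G: 3·0+1·7+4·0 = 7 | 6·0+5·0+1·7 = 7
Y: 3·6+1·2+4·8 = 52 | 6·4+5·4+1·8 = 52
B: 3·0+1·6+4·5 = 26 | 6·0+5·4+1·6 = 26
Q: 3·4+1·2+4·2 = 22 | 6·1+5·2+1·6 = 22
T: 3·4+1·5+4·0 = 17 | 6·2+5·0+1·5 = 17
gcd(3,1,4,6,5,1) = 1

Coefficients: [3, 1, 4, 6, 5, 1]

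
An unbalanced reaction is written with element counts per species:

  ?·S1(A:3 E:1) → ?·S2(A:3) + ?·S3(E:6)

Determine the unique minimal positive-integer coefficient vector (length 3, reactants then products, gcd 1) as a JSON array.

A: 6·3 = 18 | 6·3+1·0 = 18
E: 6·1 = 6 | 6·0+1·6 = 6
gcd(6,6,1) = 1

Coefficients: [6, 6, 1]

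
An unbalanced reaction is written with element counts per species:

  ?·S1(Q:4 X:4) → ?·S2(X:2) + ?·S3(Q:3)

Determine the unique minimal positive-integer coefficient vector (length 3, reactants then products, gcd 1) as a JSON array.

Coefficients: [3, 6, 4]

Q: 3·4 = 12 | 6·0+4·3 = 12
X: 3·4 = 12 | 6·2+4·0 = 12
gcd(3,6,4) = 1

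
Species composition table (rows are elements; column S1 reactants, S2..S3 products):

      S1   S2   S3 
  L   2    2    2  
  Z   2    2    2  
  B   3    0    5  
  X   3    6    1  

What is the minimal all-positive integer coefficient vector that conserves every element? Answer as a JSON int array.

L: 5·2 = 10 | 2·2+3·2 = 10
Z: 5·2 = 10 | 2·2+3·2 = 10
B: 5·3 = 15 | 2·0+3·5 = 15
X: 5·3 = 15 | 2·6+3·1 = 15
gcd(5,2,3) = 1

Coefficients: [5, 2, 3]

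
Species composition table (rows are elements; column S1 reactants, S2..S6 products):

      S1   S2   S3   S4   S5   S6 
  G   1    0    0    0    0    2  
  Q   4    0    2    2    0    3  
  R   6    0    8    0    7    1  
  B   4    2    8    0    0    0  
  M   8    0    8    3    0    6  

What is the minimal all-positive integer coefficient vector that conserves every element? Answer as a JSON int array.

G: 4·1 = 4 | 4·0+1·0+4·0+2·0+2·2 = 4
Q: 4·4 = 16 | 4·0+1·2+4·2+2·0+2·3 = 16
R: 4·6 = 24 | 4·0+1·8+4·0+2·7+2·1 = 24
B: 4·4 = 16 | 4·2+1·8+4·0+2·0+2·0 = 16
M: 4·8 = 32 | 4·0+1·8+4·3+2·0+2·6 = 32
gcd(4,4,1,4,2,2) = 1

Coefficients: [4, 4, 1, 4, 2, 2]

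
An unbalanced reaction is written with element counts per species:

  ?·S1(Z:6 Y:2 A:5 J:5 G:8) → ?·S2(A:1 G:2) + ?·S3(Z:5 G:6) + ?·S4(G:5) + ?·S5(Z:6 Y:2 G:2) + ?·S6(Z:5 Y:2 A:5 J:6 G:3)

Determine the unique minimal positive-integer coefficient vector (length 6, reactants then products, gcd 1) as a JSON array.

Z: 6·6 = 36 | 5·0+1·5+3·0+1·6+5·5 = 36
Y: 6·2 = 12 | 5·0+1·0+3·0+1·2+5·2 = 12
A: 6·5 = 30 | 5·1+1·0+3·0+1·0+5·5 = 30
J: 6·5 = 30 | 5·0+1·0+3·0+1·0+5·6 = 30
G: 6·8 = 48 | 5·2+1·6+3·5+1·2+5·3 = 48
gcd(6,5,1,3,1,5) = 1

Coefficients: [6, 5, 1, 3, 1, 5]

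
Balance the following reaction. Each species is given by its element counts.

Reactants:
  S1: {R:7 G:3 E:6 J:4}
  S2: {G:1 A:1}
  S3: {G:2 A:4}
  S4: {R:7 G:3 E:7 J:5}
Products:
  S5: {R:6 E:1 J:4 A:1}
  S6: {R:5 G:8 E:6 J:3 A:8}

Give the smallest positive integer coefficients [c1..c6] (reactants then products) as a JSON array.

R: 2·7+5·0+5·0+1·7 = 21 | 1·6+3·5 = 21
G: 2·3+5·1+5·2+1·3 = 24 | 1·0+3·8 = 24
E: 2·6+5·0+5·0+1·7 = 19 | 1·1+3·6 = 19
J: 2·4+5·0+5·0+1·5 = 13 | 1·4+3·3 = 13
A: 2·0+5·1+5·4+1·0 = 25 | 1·1+3·8 = 25
gcd(2,5,5,1,1,3) = 1

Coefficients: [2, 5, 5, 1, 1, 3]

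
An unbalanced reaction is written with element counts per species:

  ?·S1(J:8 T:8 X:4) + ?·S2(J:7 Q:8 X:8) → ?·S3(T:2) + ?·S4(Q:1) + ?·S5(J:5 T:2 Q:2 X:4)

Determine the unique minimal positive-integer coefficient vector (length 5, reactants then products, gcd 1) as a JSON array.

J: 1·8+1·7 = 15 | 1·0+2·0+3·5 = 15
T: 1·8+1·0 = 8 | 1·2+2·0+3·2 = 8
Q: 1·0+1·8 = 8 | 1·0+2·1+3·2 = 8
X: 1·4+1·8 = 12 | 1·0+2·0+3·4 = 12
gcd(1,1,1,2,3) = 1

Coefficients: [1, 1, 1, 2, 3]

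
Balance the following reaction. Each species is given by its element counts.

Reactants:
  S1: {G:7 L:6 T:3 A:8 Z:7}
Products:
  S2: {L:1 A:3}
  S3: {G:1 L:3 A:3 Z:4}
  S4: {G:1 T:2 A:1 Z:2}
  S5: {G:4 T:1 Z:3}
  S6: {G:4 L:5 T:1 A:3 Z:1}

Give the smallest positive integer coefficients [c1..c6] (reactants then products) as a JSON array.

G: 5·7 = 35 | 6·0+3·1+4·1+4·4+3·4 = 35
L: 5·6 = 30 | 6·1+3·3+4·0+4·0+3·5 = 30
T: 5·3 = 15 | 6·0+3·0+4·2+4·1+3·1 = 15
A: 5·8 = 40 | 6·3+3·3+4·1+4·0+3·3 = 40
Z: 5·7 = 35 | 6·0+3·4+4·2+4·3+3·1 = 35
gcd(5,6,3,4,4,3) = 1

Coefficients: [5, 6, 3, 4, 4, 3]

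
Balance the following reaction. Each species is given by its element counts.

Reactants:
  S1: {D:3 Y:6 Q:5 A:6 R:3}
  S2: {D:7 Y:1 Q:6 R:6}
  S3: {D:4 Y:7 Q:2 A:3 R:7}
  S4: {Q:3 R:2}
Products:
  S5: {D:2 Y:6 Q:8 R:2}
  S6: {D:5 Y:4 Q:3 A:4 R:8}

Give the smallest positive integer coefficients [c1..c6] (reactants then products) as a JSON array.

D: 2·3+2·7+4·4+4·0 = 36 | 3·2+6·5 = 36
Y: 2·6+2·1+4·7+4·0 = 42 | 3·6+6·4 = 42
Q: 2·5+2·6+4·2+4·3 = 42 | 3·8+6·3 = 42
A: 2·6+2·0+4·3+4·0 = 24 | 3·0+6·4 = 24
R: 2·3+2·6+4·7+4·2 = 54 | 3·2+6·8 = 54
gcd(2,2,4,4,3,6) = 1

Coefficients: [2, 2, 4, 4, 3, 6]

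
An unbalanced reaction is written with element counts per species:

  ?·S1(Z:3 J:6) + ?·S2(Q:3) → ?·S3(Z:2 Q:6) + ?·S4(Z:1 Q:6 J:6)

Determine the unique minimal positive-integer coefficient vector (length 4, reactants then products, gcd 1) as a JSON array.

Z: 1·3+4·0 = 3 | 1·2+1·1 = 3
Q: 1·0+4·3 = 12 | 1·6+1·6 = 12
J: 1·6+4·0 = 6 | 1·0+1·6 = 6
gcd(1,4,1,1) = 1

Coefficients: [1, 4, 1, 1]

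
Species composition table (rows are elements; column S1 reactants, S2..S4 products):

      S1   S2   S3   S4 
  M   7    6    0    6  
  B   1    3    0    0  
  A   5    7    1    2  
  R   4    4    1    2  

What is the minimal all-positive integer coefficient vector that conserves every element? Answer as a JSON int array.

Coefficients: [6, 2, 6, 5]

M: 6·7 = 42 | 2·6+6·0+5·6 = 42
B: 6·1 = 6 | 2·3+6·0+5·0 = 6
A: 6·5 = 30 | 2·7+6·1+5·2 = 30
R: 6·4 = 24 | 2·4+6·1+5·2 = 24
gcd(6,2,6,5) = 1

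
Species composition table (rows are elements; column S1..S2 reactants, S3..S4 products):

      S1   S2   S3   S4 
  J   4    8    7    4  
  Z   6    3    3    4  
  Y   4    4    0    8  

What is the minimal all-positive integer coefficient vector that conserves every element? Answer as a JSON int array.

J: 2·4+4·8 = 40 | 4·7+3·4 = 40
Z: 2·6+4·3 = 24 | 4·3+3·4 = 24
Y: 2·4+4·4 = 24 | 4·0+3·8 = 24
gcd(2,4,4,3) = 1

Coefficients: [2, 4, 4, 3]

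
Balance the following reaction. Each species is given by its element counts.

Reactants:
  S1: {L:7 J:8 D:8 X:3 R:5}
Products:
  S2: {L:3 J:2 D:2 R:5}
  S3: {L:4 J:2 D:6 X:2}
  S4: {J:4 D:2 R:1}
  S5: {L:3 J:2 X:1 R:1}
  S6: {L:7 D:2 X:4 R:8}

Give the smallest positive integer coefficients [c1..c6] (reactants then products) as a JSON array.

L: 4·7 = 28 | 1·3+3·4+5·0+2·3+1·7 = 28
J: 4·8 = 32 | 1·2+3·2+5·4+2·2+1·0 = 32
D: 4·8 = 32 | 1·2+3·6+5·2+2·0+1·2 = 32
X: 4·3 = 12 | 1·0+3·2+5·0+2·1+1·4 = 12
R: 4·5 = 20 | 1·5+3·0+5·1+2·1+1·8 = 20
gcd(4,1,3,5,2,1) = 1

Coefficients: [4, 1, 3, 5, 2, 1]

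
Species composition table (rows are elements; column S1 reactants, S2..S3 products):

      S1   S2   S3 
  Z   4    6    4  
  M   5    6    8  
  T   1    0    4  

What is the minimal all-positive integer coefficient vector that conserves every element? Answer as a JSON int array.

Z: 4·4 = 16 | 2·6+1·4 = 16
M: 4·5 = 20 | 2·6+1·8 = 20
T: 4·1 = 4 | 2·0+1·4 = 4
gcd(4,2,1) = 1

Coefficients: [4, 2, 1]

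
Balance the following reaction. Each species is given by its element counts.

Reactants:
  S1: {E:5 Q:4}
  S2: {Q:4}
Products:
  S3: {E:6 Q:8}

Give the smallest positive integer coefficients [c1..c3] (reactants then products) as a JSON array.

Coefficients: [6, 4, 5]

E: 6·5+4·0 = 30 | 5·6 = 30
Q: 6·4+4·4 = 40 | 5·8 = 40
gcd(6,4,5) = 1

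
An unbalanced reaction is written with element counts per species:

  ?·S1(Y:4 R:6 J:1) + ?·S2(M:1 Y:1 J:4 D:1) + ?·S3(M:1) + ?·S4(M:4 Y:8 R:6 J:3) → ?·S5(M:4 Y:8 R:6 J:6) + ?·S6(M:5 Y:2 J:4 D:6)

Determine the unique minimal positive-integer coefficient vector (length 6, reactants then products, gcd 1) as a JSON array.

Coefficients: [1, 6, 3, 5, 6, 1]

M: 1·0+6·1+3·1+5·4 = 29 | 6·4+1·5 = 29
Y: 1·4+6·1+3·0+5·8 = 50 | 6·8+1·2 = 50
R: 1·6+6·0+3·0+5·6 = 36 | 6·6+1·0 = 36
J: 1·1+6·4+3·0+5·3 = 40 | 6·6+1·4 = 40
D: 1·0+6·1+3·0+5·0 = 6 | 6·0+1·6 = 6
gcd(1,6,3,5,6,1) = 1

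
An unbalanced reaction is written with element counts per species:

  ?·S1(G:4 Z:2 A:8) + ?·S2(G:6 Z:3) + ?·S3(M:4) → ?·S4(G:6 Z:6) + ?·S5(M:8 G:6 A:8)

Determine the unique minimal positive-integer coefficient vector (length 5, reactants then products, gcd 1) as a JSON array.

Coefficients: [3, 4, 6, 3, 3]

M: 3·0+4·0+6·4 = 24 | 3·0+3·8 = 24
G: 3·4+4·6+6·0 = 36 | 3·6+3·6 = 36
Z: 3·2+4·3+6·0 = 18 | 3·6+3·0 = 18
A: 3·8+4·0+6·0 = 24 | 3·0+3·8 = 24
gcd(3,4,6,3,3) = 1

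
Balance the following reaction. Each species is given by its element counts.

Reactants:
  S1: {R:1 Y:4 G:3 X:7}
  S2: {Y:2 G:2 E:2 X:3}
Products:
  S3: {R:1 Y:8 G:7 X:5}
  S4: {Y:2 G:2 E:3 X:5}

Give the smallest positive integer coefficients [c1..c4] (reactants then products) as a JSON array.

Coefficients: [1, 6, 1, 4]

R: 1·1+6·0 = 1 | 1·1+4·0 = 1
Y: 1·4+6·2 = 16 | 1·8+4·2 = 16
G: 1·3+6·2 = 15 | 1·7+4·2 = 15
E: 1·0+6·2 = 12 | 1·0+4·3 = 12
X: 1·7+6·3 = 25 | 1·5+4·5 = 25
gcd(1,6,1,4) = 1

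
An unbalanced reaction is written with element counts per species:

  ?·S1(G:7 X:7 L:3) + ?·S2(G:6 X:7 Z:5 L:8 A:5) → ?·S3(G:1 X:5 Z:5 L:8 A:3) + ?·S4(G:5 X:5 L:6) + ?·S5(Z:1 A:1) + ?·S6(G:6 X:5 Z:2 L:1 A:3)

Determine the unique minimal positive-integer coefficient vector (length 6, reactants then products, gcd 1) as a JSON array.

G: 4·7+6·6 = 64 | 3·1+5·5+3·0+6·6 = 64
X: 4·7+6·7 = 70 | 3·5+5·5+3·0+6·5 = 70
Z: 4·0+6·5 = 30 | 3·5+5·0+3·1+6·2 = 30
L: 4·3+6·8 = 60 | 3·8+5·6+3·0+6·1 = 60
A: 4·0+6·5 = 30 | 3·3+5·0+3·1+6·3 = 30
gcd(4,6,3,5,3,6) = 1

Coefficients: [4, 6, 3, 5, 3, 6]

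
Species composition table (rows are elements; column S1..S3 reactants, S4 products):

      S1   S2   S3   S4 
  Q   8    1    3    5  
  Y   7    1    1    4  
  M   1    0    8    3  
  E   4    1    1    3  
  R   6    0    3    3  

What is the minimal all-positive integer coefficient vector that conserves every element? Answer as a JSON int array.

Coefficients: [1, 4, 1, 3]

Q: 1·8+4·1+1·3 = 15 | 3·5 = 15
Y: 1·7+4·1+1·1 = 12 | 3·4 = 12
M: 1·1+4·0+1·8 = 9 | 3·3 = 9
E: 1·4+4·1+1·1 = 9 | 3·3 = 9
R: 1·6+4·0+1·3 = 9 | 3·3 = 9
gcd(1,4,1,3) = 1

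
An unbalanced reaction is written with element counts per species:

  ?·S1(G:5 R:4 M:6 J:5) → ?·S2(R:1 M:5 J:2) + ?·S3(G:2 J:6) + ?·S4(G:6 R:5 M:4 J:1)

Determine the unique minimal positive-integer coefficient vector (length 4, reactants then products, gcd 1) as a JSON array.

G: 6·5 = 30 | 4·0+3·2+4·6 = 30
R: 6·4 = 24 | 4·1+3·0+4·5 = 24
M: 6·6 = 36 | 4·5+3·0+4·4 = 36
J: 6·5 = 30 | 4·2+3·6+4·1 = 30
gcd(6,4,3,4) = 1

Coefficients: [6, 4, 3, 4]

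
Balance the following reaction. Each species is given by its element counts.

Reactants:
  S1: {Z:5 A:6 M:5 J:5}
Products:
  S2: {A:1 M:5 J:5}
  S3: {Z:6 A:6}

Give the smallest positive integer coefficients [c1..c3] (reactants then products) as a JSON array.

Coefficients: [6, 6, 5]

Z: 6·5 = 30 | 6·0+5·6 = 30
A: 6·6 = 36 | 6·1+5·6 = 36
M: 6·5 = 30 | 6·5+5·0 = 30
J: 6·5 = 30 | 6·5+5·0 = 30
gcd(6,6,5) = 1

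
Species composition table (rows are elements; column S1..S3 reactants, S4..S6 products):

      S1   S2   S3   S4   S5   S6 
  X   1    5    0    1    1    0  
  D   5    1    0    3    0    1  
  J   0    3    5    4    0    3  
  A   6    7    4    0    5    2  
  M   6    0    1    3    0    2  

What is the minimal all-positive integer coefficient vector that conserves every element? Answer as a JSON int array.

X: 2·1+1·5+4·0 = 7 | 2·1+5·1+5·0 = 7
D: 2·5+1·1+4·0 = 11 | 2·3+5·0+5·1 = 11
J: 2·0+1·3+4·5 = 23 | 2·4+5·0+5·3 = 23
A: 2·6+1·7+4·4 = 35 | 2·0+5·5+5·2 = 35
M: 2·6+1·0+4·1 = 16 | 2·3+5·0+5·2 = 16
gcd(2,1,4,2,5,5) = 1

Coefficients: [2, 1, 4, 2, 5, 5]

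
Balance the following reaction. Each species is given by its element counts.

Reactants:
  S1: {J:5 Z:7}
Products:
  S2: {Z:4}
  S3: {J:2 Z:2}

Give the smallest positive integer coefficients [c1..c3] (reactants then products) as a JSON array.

Coefficients: [2, 1, 5]

J: 2·5 = 10 | 1·0+5·2 = 10
Z: 2·7 = 14 | 1·4+5·2 = 14
gcd(2,1,5) = 1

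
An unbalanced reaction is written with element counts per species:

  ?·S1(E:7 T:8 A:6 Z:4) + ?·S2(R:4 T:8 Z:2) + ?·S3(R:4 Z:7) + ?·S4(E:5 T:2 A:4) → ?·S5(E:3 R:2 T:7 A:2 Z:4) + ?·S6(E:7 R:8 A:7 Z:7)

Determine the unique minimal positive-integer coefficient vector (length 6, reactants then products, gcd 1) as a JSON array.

E: 1·7+3·0+4·0+5·5 = 32 | 6·3+2·7 = 32
R: 1·0+3·4+4·4+5·0 = 28 | 6·2+2·8 = 28
T: 1·8+3·8+4·0+5·2 = 42 | 6·7+2·0 = 42
A: 1·6+3·0+4·0+5·4 = 26 | 6·2+2·7 = 26
Z: 1·4+3·2+4·7+5·0 = 38 | 6·4+2·7 = 38
gcd(1,3,4,5,6,2) = 1

Coefficients: [1, 3, 4, 5, 6, 2]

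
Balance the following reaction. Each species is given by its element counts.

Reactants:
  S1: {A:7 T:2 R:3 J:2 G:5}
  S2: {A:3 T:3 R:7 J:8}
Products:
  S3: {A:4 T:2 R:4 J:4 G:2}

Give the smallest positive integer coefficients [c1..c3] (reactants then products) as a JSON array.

Coefficients: [2, 2, 5]

A: 2·7+2·3 = 20 | 5·4 = 20
T: 2·2+2·3 = 10 | 5·2 = 10
R: 2·3+2·7 = 20 | 5·4 = 20
J: 2·2+2·8 = 20 | 5·4 = 20
G: 2·5+2·0 = 10 | 5·2 = 10
gcd(2,2,5) = 1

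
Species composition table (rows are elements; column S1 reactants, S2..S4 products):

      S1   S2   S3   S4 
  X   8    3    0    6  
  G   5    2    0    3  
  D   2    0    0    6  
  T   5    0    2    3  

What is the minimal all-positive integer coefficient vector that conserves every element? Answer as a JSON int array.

Coefficients: [3, 6, 6, 1]

X: 3·8 = 24 | 6·3+6·0+1·6 = 24
G: 3·5 = 15 | 6·2+6·0+1·3 = 15
D: 3·2 = 6 | 6·0+6·0+1·6 = 6
T: 3·5 = 15 | 6·0+6·2+1·3 = 15
gcd(3,6,6,1) = 1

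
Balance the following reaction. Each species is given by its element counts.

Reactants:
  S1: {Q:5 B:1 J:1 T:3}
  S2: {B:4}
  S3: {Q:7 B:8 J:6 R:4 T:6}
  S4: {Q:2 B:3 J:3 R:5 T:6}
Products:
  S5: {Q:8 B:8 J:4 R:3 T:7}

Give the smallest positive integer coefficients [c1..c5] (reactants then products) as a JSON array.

Coefficients: [6, 5, 2, 2, 6]

Q: 6·5+5·0+2·7+2·2 = 48 | 6·8 = 48
B: 6·1+5·4+2·8+2·3 = 48 | 6·8 = 48
J: 6·1+5·0+2·6+2·3 = 24 | 6·4 = 24
R: 6·0+5·0+2·4+2·5 = 18 | 6·3 = 18
T: 6·3+5·0+2·6+2·6 = 42 | 6·7 = 42
gcd(6,5,2,2,6) = 1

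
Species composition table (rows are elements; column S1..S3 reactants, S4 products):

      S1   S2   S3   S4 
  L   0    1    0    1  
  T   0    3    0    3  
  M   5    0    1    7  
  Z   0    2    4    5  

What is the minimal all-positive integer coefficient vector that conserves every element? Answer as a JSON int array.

L: 5·0+4·1+3·0 = 4 | 4·1 = 4
T: 5·0+4·3+3·0 = 12 | 4·3 = 12
M: 5·5+4·0+3·1 = 28 | 4·7 = 28
Z: 5·0+4·2+3·4 = 20 | 4·5 = 20
gcd(5,4,3,4) = 1

Coefficients: [5, 4, 3, 4]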